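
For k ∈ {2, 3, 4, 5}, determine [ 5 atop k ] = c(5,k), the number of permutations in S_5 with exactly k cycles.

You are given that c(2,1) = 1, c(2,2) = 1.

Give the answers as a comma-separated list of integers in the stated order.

[3] T[3,1]:2*1+0=2 · T[3,2]:2*1+1=3 · T[3,3]:2*0+1=1
[4] T[4,1]:3*2+0=6 · T[4,2]:3*3+2=11 · T[4,3]:3*1+3=6 · T[4,4]:3*0+1=1
[5] T[5,2]:4*11+6=50 · T[5,3]:4*6+11=35 · T[5,4]:4*1+6=10 · T[5,5]:4*0+1=1
Read c(5,2) = 50, c(5,3) = 35, c(5,4) = 10, c(5,5) = 1.

50, 35, 10, 1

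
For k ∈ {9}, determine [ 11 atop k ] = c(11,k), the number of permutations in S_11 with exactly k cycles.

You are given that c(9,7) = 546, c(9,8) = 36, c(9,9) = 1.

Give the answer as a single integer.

1320

row 10: T[10][8]=9·36+546=870  T[10][9]=9·1+36=45
row 11: T[11][9]=10·45+870=1320
Read c(11,9) = 1320.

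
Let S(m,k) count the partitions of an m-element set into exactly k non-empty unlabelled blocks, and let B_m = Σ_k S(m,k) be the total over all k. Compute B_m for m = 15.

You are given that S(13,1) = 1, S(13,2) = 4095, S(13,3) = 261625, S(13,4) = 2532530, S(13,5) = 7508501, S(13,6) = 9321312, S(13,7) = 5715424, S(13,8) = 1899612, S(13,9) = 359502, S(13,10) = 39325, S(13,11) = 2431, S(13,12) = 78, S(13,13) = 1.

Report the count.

@14  (14,1):1·1+0→1, (14,2):4095·2+1→8191, (14,3):261625·3+4095→788970, (14,4):2532530·4+261625→10391745, (14,5):7508501·5+2532530→40075035, (14,6):9321312·6+7508501→63436373, (14,7):5715424·7+9321312→49329280, (14,8):1899612·8+5715424→20912320, (14,9):359502·9+1899612→5135130, (14,10):39325·10+359502→752752, (14,11):2431·11+39325→66066, (14,12):78·12+2431→3367, (14,13):1·13+78→91, (14,14):0·14+1→1
@15  (15,1):1·1+0→1, (15,2):8191·2+1→16383, (15,3):788970·3+8191→2375101, (15,4):10391745·4+788970→42355950, (15,5):40075035·5+10391745→210766920, (15,6):63436373·6+40075035→420693273, (15,7):49329280·7+63436373→408741333, (15,8):20912320·8+49329280→216627840, (15,9):5135130·9+20912320→67128490, (15,10):752752·10+5135130→12662650, (15,11):66066·11+752752→1479478, (15,12):3367·12+66066→106470, (15,13):91·13+3367→4550, (15,14):1·14+91→105, (15,15):0·15+1→1
B_15 = ΣS(15,k) = 1+16383+2375101+42355950+210766920+420693273+408741333+216627840+67128490+12662650+1479478+106470+4550+105+1 = 1382958545

1382958545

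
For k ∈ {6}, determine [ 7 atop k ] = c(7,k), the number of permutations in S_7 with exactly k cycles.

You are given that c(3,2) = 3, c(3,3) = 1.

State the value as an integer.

21

[4] T[4,3]:3*1+3=6 · T[4,4]:3*0+1=1
[5] T[5,4]:4*1+6=10 · T[5,5]:4*0+1=1
[6] T[6,5]:5*1+10=15 · T[6,6]:5*0+1=1
[7] T[7,6]:6*1+15=21
Read c(7,6) = 21.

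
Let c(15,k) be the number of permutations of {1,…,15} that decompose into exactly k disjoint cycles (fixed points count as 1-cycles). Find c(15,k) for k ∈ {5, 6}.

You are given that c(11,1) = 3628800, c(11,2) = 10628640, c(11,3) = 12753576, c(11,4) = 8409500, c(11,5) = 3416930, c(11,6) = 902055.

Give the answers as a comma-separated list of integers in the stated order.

159721605680, 56663366760

@12  (12,2):10628640·11+3628800→120543840, (12,3):12753576·11+10628640→150917976, (12,4):8409500·11+12753576→105258076, (12,5):3416930·11+8409500→45995730, (12,6):902055·11+3416930→13339535
@13  (13,3):150917976·12+120543840→1931559552, (13,4):105258076·12+150917976→1414014888, (13,5):45995730·12+105258076→657206836, (13,6):13339535·12+45995730→206070150
@14  (14,4):1414014888·13+1931559552→20313753096, (14,5):657206836·13+1414014888→9957703756, (14,6):206070150·13+657206836→3336118786
@15  (15,5):9957703756·14+20313753096→159721605680, (15,6):3336118786·14+9957703756→56663366760
Read c(15,5) = 159721605680, c(15,6) = 56663366760.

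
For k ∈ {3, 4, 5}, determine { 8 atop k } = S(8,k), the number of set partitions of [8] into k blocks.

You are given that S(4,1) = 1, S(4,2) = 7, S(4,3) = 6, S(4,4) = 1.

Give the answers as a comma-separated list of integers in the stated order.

966, 1701, 1050

@5  (5,1):1·1+0→1, (5,2):7·2+1→15, (5,3):6·3+7→25, (5,4):1·4+6→10, (5,5):0·5+1→1
@6  (6,1):1·1+0→1, (6,2):15·2+1→31, (6,3):25·3+15→90, (6,4):10·4+25→65, (6,5):1·5+10→15
@7  (7,2):31·2+1→63, (7,3):90·3+31→301, (7,4):65·4+90→350, (7,5):15·5+65→140
@8  (8,3):301·3+63→966, (8,4):350·4+301→1701, (8,5):140·5+350→1050
Read S(8,3) = 966, S(8,4) = 1701, S(8,5) = 1050.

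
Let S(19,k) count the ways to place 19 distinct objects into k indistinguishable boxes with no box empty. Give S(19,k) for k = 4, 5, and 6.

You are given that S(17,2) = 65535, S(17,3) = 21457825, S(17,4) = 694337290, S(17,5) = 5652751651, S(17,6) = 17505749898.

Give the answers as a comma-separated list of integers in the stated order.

11259666950, 147589284710, 693081601779

[18] T[18,3]:3*21457825+65535=64439010 · T[18,4]:4*694337290+21457825=2798806985 · T[18,5]:5*5652751651+694337290=28958095545 · T[18,6]:6*17505749898+5652751651=110687251039
[19] T[19,4]:4*2798806985+64439010=11259666950 · T[19,5]:5*28958095545+2798806985=147589284710 · T[19,6]:6*110687251039+28958095545=693081601779
Read S(19,4) = 11259666950, S(19,5) = 147589284710, S(19,6) = 693081601779.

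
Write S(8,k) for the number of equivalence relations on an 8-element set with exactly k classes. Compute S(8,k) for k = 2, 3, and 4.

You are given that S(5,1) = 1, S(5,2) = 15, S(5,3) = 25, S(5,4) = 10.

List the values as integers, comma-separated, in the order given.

127, 966, 1701

i=6: T(6,1)=0+1·1=1 | T(6,2)=1+2·15=31 | T(6,3)=15+3·25=90 | T(6,4)=25+4·10=65
i=7: T(7,1)=0+1·1=1 | T(7,2)=1+2·31=63 | T(7,3)=31+3·90=301 | T(7,4)=90+4·65=350
i=8: T(8,2)=1+2·63=127 | T(8,3)=63+3·301=966 | T(8,4)=301+4·350=1701
Read S(8,2) = 127, S(8,3) = 966, S(8,4) = 1701.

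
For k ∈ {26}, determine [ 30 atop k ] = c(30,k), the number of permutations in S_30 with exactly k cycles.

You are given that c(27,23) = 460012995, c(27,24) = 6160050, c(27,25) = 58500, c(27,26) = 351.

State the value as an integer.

r28: T_28,24=27×6160050+460012995=626334345; T_28,25=27×58500+6160050=7739550; T_28,26=27×351+58500=67977
r29: T_29,25=28×7739550+626334345=843041745; T_29,26=28×67977+7739550=9642906
r30: T_30,26=29×9642906+843041745=1122686019
Read c(30,26) = 1122686019.

1122686019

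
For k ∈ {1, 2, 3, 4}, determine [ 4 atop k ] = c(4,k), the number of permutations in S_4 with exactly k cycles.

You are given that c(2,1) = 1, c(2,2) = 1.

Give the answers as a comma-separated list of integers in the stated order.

6, 11, 6, 1

[3] T[3,1]:2*1+0=2 · T[3,2]:2*1+1=3 · T[3,3]:2*0+1=1
[4] T[4,1]:3*2+0=6 · T[4,2]:3*3+2=11 · T[4,3]:3*1+3=6 · T[4,4]:3*0+1=1
Read c(4,1) = 6, c(4,2) = 11, c(4,3) = 6, c(4,4) = 1.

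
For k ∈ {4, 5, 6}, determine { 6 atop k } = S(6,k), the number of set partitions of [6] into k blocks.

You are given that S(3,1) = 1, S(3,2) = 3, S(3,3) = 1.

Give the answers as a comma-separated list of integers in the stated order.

65, 15, 1

row 4: T[4][2]=2·3+1=7  T[4][3]=3·1+3=6  T[4][4]=4·0+1=1
row 5: T[5][3]=3·6+7=25  T[5][4]=4·1+6=10  T[5][5]=5·0+1=1
row 6: T[6][4]=4·10+25=65  T[6][5]=5·1+10=15  T[6][6]=6·0+1=1
Read S(6,4) = 65, S(6,5) = 15, S(6,6) = 1.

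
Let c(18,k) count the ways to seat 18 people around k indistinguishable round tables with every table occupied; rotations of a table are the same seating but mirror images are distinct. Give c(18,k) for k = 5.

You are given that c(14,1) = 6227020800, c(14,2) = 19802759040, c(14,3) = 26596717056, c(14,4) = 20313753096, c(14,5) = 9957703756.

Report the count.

i=15: T(15,2)=6227020800+14·19802759040=283465647360 | T(15,3)=19802759040+14·26596717056=392156797824 | T(15,4)=26596717056+14·20313753096=310989260400 | T(15,5)=20313753096+14·9957703756=159721605680
i=16: T(16,3)=283465647360+15·392156797824=6165817614720 | T(16,4)=392156797824+15·310989260400=5056995703824 | T(16,5)=310989260400+15·159721605680=2706813345600
i=17: T(17,4)=6165817614720+16·5056995703824=87077748875904 | T(17,5)=5056995703824+16·2706813345600=48366009233424
i=18: T(18,5)=87077748875904+17·48366009233424=909299905844112
Read c(18,5) = 909299905844112.

909299905844112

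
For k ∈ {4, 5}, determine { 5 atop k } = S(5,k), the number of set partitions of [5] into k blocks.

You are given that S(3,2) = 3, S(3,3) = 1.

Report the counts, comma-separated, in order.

10, 1

@4  (4,3):1·3+3→6, (4,4):0·4+1→1
@5  (5,4):1·4+6→10, (5,5):0·5+1→1
Read S(5,4) = 10, S(5,5) = 1.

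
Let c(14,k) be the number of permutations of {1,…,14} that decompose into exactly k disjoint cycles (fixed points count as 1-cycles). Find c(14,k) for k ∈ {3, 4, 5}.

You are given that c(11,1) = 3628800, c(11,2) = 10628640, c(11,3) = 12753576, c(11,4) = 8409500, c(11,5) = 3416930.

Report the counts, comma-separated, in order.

26596717056, 20313753096, 9957703756

row 12: T[12][1]=11·3628800+0=39916800  T[12][2]=11·10628640+3628800=120543840  T[12][3]=11·12753576+10628640=150917976  T[12][4]=11·8409500+12753576=105258076  T[12][5]=11·3416930+8409500=45995730
row 13: T[13][2]=12·120543840+39916800=1486442880  T[13][3]=12·150917976+120543840=1931559552  T[13][4]=12·105258076+150917976=1414014888  T[13][5]=12·45995730+105258076=657206836
row 14: T[14][3]=13·1931559552+1486442880=26596717056  T[14][4]=13·1414014888+1931559552=20313753096  T[14][5]=13·657206836+1414014888=9957703756
Read c(14,3) = 26596717056, c(14,4) = 20313753096, c(14,5) = 9957703756.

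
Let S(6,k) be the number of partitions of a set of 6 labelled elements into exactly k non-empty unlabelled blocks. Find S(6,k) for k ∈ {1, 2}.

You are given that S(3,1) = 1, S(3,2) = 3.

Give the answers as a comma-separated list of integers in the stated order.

1, 31

[4] T[4,1]:1*1+0=1 · T[4,2]:2*3+1=7
[5] T[5,1]:1*1+0=1 · T[5,2]:2*7+1=15
[6] T[6,1]:1*1+0=1 · T[6,2]:2*15+1=31
Read S(6,1) = 1, S(6,2) = 31.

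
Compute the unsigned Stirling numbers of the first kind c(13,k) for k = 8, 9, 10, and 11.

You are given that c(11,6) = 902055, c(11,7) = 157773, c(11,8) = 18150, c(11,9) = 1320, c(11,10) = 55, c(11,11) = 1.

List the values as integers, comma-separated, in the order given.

6926634, 749463, 55770, 2717

@12  (12,7):157773·11+902055→2637558, (12,8):18150·11+157773→357423, (12,9):1320·11+18150→32670, (12,10):55·11+1320→1925, (12,11):1·11+55→66
@13  (13,8):357423·12+2637558→6926634, (13,9):32670·12+357423→749463, (13,10):1925·12+32670→55770, (13,11):66·12+1925→2717
Read c(13,8) = 6926634, c(13,9) = 749463, c(13,10) = 55770, c(13,11) = 2717.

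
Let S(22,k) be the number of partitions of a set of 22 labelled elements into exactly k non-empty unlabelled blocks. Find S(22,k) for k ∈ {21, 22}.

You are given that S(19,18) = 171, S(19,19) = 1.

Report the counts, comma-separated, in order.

i=20: T(20,19)=171+19·1=190 | T(20,20)=1+20·0=1
i=21: T(21,20)=190+20·1=210 | T(21,21)=1+21·0=1
i=22: T(22,21)=210+21·1=231 | T(22,22)=1+22·0=1
Read S(22,21) = 231, S(22,22) = 1.

231, 1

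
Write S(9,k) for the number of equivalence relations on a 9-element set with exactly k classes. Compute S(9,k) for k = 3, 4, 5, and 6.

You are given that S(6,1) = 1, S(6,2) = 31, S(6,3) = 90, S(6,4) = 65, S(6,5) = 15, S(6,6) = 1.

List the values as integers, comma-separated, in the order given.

i=7: T(7,1)=0+1·1=1 | T(7,2)=1+2·31=63 | T(7,3)=31+3·90=301 | T(7,4)=90+4·65=350 | T(7,5)=65+5·15=140 | T(7,6)=15+6·1=21
i=8: T(8,2)=1+2·63=127 | T(8,3)=63+3·301=966 | T(8,4)=301+4·350=1701 | T(8,5)=350+5·140=1050 | T(8,6)=140+6·21=266
i=9: T(9,3)=127+3·966=3025 | T(9,4)=966+4·1701=7770 | T(9,5)=1701+5·1050=6951 | T(9,6)=1050+6·266=2646
Read S(9,3) = 3025, S(9,4) = 7770, S(9,5) = 6951, S(9,6) = 2646.

3025, 7770, 6951, 2646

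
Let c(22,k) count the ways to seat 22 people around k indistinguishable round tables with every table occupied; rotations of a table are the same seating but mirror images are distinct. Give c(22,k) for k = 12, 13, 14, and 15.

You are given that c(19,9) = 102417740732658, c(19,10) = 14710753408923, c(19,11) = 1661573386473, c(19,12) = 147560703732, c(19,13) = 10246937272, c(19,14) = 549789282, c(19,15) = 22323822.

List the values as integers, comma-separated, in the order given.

4154823851430525, 373100999802531, 27188611869881, 1599718388730

@20  (20,10):14710753408923·19+102417740732658→381922055502195, (20,11):1661573386473·19+14710753408923→46280647751910, (20,12):147560703732·19+1661573386473→4465226757381, (20,13):10246937272·19+147560703732→342252511900, (20,14):549789282·19+10246937272→20692933630, (20,15):22323822·19+549789282→973941900
@21  (21,11):46280647751910·20+381922055502195→1307535010540395, (21,12):4465226757381·20+46280647751910→135585182899530, (21,13):342252511900·20+4465226757381→11310276995381, (21,14):20692933630·20+342252511900→756111184500, (21,15):973941900·20+20692933630→40171771630
@22  (22,12):135585182899530·21+1307535010540395→4154823851430525, (22,13):11310276995381·21+135585182899530→373100999802531, (22,14):756111184500·21+11310276995381→27188611869881, (22,15):40171771630·21+756111184500→1599718388730
Read c(22,12) = 4154823851430525, c(22,13) = 373100999802531, c(22,14) = 27188611869881, c(22,15) = 1599718388730.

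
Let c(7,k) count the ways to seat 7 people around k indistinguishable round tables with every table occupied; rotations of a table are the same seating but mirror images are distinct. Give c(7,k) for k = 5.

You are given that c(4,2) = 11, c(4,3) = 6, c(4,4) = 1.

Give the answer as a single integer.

row 5: T[5][3]=4·6+11=35  T[5][4]=4·1+6=10  T[5][5]=4·0+1=1
row 6: T[6][4]=5·10+35=85  T[6][5]=5·1+10=15
row 7: T[7][5]=6·15+85=175
Read c(7,5) = 175.

175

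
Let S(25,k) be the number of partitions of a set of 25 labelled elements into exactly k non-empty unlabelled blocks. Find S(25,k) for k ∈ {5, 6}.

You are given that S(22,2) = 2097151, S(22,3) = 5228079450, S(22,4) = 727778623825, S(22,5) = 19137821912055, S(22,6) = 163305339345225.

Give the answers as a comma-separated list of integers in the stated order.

@23  (23,3):5228079450·3+2097151→15686335501, (23,4):727778623825·4+5228079450→2916342574750, (23,5):19137821912055·5+727778623825→96416888184100, (23,6):163305339345225·6+19137821912055→998969857983405
@24  (24,4):2916342574750·4+15686335501→11681056634501, (24,5):96416888184100·5+2916342574750→485000783495250, (24,6):998969857983405·6+96416888184100→6090236036084530
@25  (25,5):485000783495250·5+11681056634501→2436684974110751, (25,6):6090236036084530·6+485000783495250→37026417000002430
Read S(25,5) = 2436684974110751, S(25,6) = 37026417000002430.

2436684974110751, 37026417000002430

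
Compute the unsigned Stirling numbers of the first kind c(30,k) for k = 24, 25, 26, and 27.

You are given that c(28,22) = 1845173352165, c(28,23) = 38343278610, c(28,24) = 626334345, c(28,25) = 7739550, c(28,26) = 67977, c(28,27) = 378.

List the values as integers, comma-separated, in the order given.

4539323721075, 80328850875, 1122686019, 11921175

row 29: T[29][23]=28·38343278610+1845173352165=2918785153245  T[29][24]=28·626334345+38343278610=55880640270  T[29][25]=28·7739550+626334345=843041745  T[29][26]=28·67977+7739550=9642906  T[29][27]=28·378+67977=78561
row 30: T[30][24]=29·55880640270+2918785153245=4539323721075  T[30][25]=29·843041745+55880640270=80328850875  T[30][26]=29·9642906+843041745=1122686019  T[30][27]=29·78561+9642906=11921175
Read c(30,24) = 4539323721075, c(30,25) = 80328850875, c(30,26) = 1122686019, c(30,27) = 11921175.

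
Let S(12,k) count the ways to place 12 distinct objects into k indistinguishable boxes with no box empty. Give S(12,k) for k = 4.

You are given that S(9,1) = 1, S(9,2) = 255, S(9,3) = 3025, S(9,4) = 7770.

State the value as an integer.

row 10: T[10][2]=2·255+1=511  T[10][3]=3·3025+255=9330  T[10][4]=4·7770+3025=34105
row 11: T[11][3]=3·9330+511=28501  T[11][4]=4·34105+9330=145750
row 12: T[12][4]=4·145750+28501=611501
Read S(12,4) = 611501.

611501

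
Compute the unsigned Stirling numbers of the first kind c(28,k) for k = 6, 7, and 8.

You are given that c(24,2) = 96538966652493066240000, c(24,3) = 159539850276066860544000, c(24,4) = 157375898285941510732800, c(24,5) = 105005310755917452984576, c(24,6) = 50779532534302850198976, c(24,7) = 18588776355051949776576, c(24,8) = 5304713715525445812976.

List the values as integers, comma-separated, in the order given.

@25  (25,3):159539850276066860544000·24+96538966652493066240000→3925495373278097719296000, (25,4):157375898285941510732800·24+159539850276066860544000→3936561409138663118131200, (25,5):105005310755917452984576·24+157375898285941510732800→2677503356427960382362624, (25,6):50779532534302850198976·24+105005310755917452984576→1323714091579185857760000, (25,7):18588776355051949776576·24+50779532534302850198976→496910165055549644836800, (25,8):5304713715525445812976·24+18588776355051949776576→145901905527662649288000
@26  (26,4):3936561409138663118131200·25+3925495373278097719296000→102339530601744675672576000, (26,5):2677503356427960382362624·25+3936561409138663118131200→70874145319837672677196800, (26,6):1323714091579185857760000·25+2677503356427960382362624→35770355645907606826362624, (26,7):496910165055549644836800·25+1323714091579185857760000→13746468217967926978680000, (26,8):145901905527662649288000·25+496910165055549644836800→4144457803247115877036800
@27  (27,5):70874145319837672677196800·26+102339530601744675672576000→1945067308917524165279692800, (27,6):35770355645907606826362624·26+70874145319837672677196800→1000903392113435450162625024, (27,7):13746468217967926978680000·26+35770355645907606826362624→393178529313073708272042624, (27,8):4144457803247115877036800·26+13746468217967926978680000→121502371102392939781636800
@28  (28,6):1000903392113435450162625024·27+1945067308917524165279692800→28969458895980281319670568448, (28,7):393178529313073708272042624·27+1000903392113435450162625024→11616723683566425573507775872, (28,8):121502371102392939781636800·27+393178529313073708272042624→3673742549077683082376236224
Read c(28,6) = 28969458895980281319670568448, c(28,7) = 11616723683566425573507775872, c(28,8) = 3673742549077683082376236224.

28969458895980281319670568448, 11616723683566425573507775872, 3673742549077683082376236224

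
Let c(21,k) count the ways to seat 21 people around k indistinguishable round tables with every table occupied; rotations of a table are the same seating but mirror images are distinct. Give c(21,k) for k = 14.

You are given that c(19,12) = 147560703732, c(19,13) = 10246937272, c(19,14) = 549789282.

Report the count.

row 20: T[20][13]=19·10246937272+147560703732=342252511900  T[20][14]=19·549789282+10246937272=20692933630
row 21: T[21][14]=20·20692933630+342252511900=756111184500
Read c(21,14) = 756111184500.

756111184500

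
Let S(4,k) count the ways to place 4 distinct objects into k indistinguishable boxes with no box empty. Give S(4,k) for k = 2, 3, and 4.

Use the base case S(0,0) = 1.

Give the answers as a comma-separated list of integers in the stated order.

[1] T[1,1]:1*0+1=1
[2] T[2,1]:1*1+0=1 · T[2,2]:2*0+1=1
[3] T[3,1]:1*1+0=1 · T[3,2]:2*1+1=3 · T[3,3]:3*0+1=1
[4] T[4,2]:2*3+1=7 · T[4,3]:3*1+3=6 · T[4,4]:4*0+1=1
Read S(4,2) = 7, S(4,3) = 6, S(4,4) = 1.

7, 6, 1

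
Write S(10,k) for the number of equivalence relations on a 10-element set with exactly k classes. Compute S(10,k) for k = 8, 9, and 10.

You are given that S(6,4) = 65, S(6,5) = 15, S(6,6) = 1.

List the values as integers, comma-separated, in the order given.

750, 45, 1

[7] T[7,5]:5*15+65=140 · T[7,6]:6*1+15=21 · T[7,7]:7*0+1=1
[8] T[8,6]:6*21+140=266 · T[8,7]:7*1+21=28 · T[8,8]:8*0+1=1
[9] T[9,7]:7*28+266=462 · T[9,8]:8*1+28=36 · T[9,9]:9*0+1=1
[10] T[10,8]:8*36+462=750 · T[10,9]:9*1+36=45 · T[10,10]:10*0+1=1
Read S(10,8) = 750, S(10,9) = 45, S(10,10) = 1.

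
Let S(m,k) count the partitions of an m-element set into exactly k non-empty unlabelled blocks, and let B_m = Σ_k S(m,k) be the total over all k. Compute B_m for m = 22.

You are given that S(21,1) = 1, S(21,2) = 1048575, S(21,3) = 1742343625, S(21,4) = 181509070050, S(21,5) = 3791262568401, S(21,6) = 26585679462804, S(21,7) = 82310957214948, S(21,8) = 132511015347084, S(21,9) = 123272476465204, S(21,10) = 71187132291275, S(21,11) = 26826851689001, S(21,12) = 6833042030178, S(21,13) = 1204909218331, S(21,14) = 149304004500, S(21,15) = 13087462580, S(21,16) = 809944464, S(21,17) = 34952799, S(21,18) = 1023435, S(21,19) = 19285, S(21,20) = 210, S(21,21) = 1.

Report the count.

[22] T[22,1]:1*1+0=1 · T[22,2]:2*1048575+1=2097151 · T[22,3]:3*1742343625+1048575=5228079450 · T[22,4]:4*181509070050+1742343625=727778623825 · T[22,5]:5*3791262568401+181509070050=19137821912055 · T[22,6]:6*26585679462804+3791262568401=163305339345225 · T[22,7]:7*82310957214948+26585679462804=602762379967440 · T[22,8]:8*132511015347084+82310957214948=1142399079991620 · T[22,9]:9*123272476465204+132511015347084=1241963303533920 · T[22,10]:10*71187132291275+123272476465204=835143799377954 · T[22,11]:11*26826851689001+71187132291275=366282500870286 · T[22,12]:12*6833042030178+26826851689001=108823356051137 · T[22,13]:13*1204909218331+6833042030178=22496861868481 · T[22,14]:14*149304004500+1204909218331=3295165281331 · T[22,15]:15*13087462580+149304004500=345615943200 · T[22,16]:16*809944464+13087462580=26046574004 · T[22,17]:17*34952799+809944464=1404142047 · T[22,18]:18*1023435+34952799=53374629 · T[22,19]:19*19285+1023435=1389850 · T[22,20]:20*210+19285=23485 · T[22,21]:21*1+210=231 · T[22,22]:22*0+1=1
B_22 = ΣS(22,k) = 1+2097151+5228079450+727778623825+19137821912055+163305339345225+602762379967440+1142399079991620+1241963303533920+835143799377954+366282500870286+108823356051137+22496861868481+3295165281331+345615943200+26046574004+1404142047+53374629+1389850+23485+231+1 = 4506715738447323

4506715738447323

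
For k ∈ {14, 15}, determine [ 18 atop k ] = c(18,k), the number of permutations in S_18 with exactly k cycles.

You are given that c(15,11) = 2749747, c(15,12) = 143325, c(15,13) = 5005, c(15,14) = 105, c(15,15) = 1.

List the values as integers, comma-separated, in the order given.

[16] T[16,12]:15*143325+2749747=4899622 · T[16,13]:15*5005+143325=218400 · T[16,14]:15*105+5005=6580 · T[16,15]:15*1+105=120
[17] T[17,13]:16*218400+4899622=8394022 · T[17,14]:16*6580+218400=323680 · T[17,15]:16*120+6580=8500
[18] T[18,14]:17*323680+8394022=13896582 · T[18,15]:17*8500+323680=468180
Read c(18,14) = 13896582, c(18,15) = 468180.

13896582, 468180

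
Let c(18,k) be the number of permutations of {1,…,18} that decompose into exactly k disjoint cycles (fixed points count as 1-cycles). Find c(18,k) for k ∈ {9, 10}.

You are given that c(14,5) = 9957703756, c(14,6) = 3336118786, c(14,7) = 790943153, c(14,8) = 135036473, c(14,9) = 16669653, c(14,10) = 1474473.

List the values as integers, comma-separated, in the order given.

4308105301929, 577924894833

i=15: T(15,6)=9957703756+14·3336118786=56663366760 | T(15,7)=3336118786+14·790943153=14409322928 | T(15,8)=790943153+14·135036473=2681453775 | T(15,9)=135036473+14·16669653=368411615 | T(15,10)=16669653+14·1474473=37312275
i=16: T(16,7)=56663366760+15·14409322928=272803210680 | T(16,8)=14409322928+15·2681453775=54631129553 | T(16,9)=2681453775+15·368411615=8207628000 | T(16,10)=368411615+15·37312275=928095740
i=17: T(17,8)=272803210680+16·54631129553=1146901283528 | T(17,9)=54631129553+16·8207628000=185953177553 | T(17,10)=8207628000+16·928095740=23057159840
i=18: T(18,9)=1146901283528+17·185953177553=4308105301929 | T(18,10)=185953177553+17·23057159840=577924894833
Read c(18,9) = 4308105301929, c(18,10) = 577924894833.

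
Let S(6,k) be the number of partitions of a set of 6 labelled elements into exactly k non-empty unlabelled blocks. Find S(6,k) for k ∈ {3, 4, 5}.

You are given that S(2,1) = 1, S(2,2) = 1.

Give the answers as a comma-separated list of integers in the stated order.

@3  (3,1):1·1+0→1, (3,2):1·2+1→3, (3,3):0·3+1→1
@4  (4,1):1·1+0→1, (4,2):3·2+1→7, (4,3):1·3+3→6, (4,4):0·4+1→1
@5  (5,2):7·2+1→15, (5,3):6·3+7→25, (5,4):1·4+6→10, (5,5):0·5+1→1
@6  (6,3):25·3+15→90, (6,4):10·4+25→65, (6,5):1·5+10→15
Read S(6,3) = 90, S(6,4) = 65, S(6,5) = 15.

90, 65, 15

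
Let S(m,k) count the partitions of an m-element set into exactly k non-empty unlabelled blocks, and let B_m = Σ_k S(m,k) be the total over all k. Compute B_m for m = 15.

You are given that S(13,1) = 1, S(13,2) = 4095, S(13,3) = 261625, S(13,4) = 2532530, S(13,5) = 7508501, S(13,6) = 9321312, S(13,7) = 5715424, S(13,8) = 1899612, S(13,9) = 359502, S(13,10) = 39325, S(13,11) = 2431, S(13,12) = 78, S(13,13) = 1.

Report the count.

1382958545

row 14: T[14][1]=1·1+0=1  T[14][2]=2·4095+1=8191  T[14][3]=3·261625+4095=788970  T[14][4]=4·2532530+261625=10391745  T[14][5]=5·7508501+2532530=40075035  T[14][6]=6·9321312+7508501=63436373  T[14][7]=7·5715424+9321312=49329280  T[14][8]=8·1899612+5715424=20912320  T[14][9]=9·359502+1899612=5135130  T[14][10]=10·39325+359502=752752  T[14][11]=11·2431+39325=66066  T[14][12]=12·78+2431=3367  T[14][13]=13·1+78=91  T[14][14]=14·0+1=1
row 15: T[15][1]=1·1+0=1  T[15][2]=2·8191+1=16383  T[15][3]=3·788970+8191=2375101  T[15][4]=4·10391745+788970=42355950  T[15][5]=5·40075035+10391745=210766920  T[15][6]=6·63436373+40075035=420693273  T[15][7]=7·49329280+63436373=408741333  T[15][8]=8·20912320+49329280=216627840  T[15][9]=9·5135130+20912320=67128490  T[15][10]=10·752752+5135130=12662650  T[15][11]=11·66066+752752=1479478  T[15][12]=12·3367+66066=106470  T[15][13]=13·91+3367=4550  T[15][14]=14·1+91=105  T[15][15]=15·0+1=1
B_15 = ΣS(15,k) = 1+16383+2375101+42355950+210766920+420693273+408741333+216627840+67128490+12662650+1479478+106470+4550+105+1 = 1382958545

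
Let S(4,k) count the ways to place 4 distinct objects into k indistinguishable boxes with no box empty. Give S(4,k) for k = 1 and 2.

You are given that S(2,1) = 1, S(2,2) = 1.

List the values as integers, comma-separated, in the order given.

1, 7

[3] T[3,1]:1*1+0=1 · T[3,2]:2*1+1=3
[4] T[4,1]:1*1+0=1 · T[4,2]:2*3+1=7
Read S(4,1) = 1, S(4,2) = 7.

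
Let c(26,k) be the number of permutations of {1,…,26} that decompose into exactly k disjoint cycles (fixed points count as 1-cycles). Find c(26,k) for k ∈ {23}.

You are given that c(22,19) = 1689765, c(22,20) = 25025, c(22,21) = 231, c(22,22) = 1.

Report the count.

row 23: T[23][20]=22·25025+1689765=2240315  T[23][21]=22·231+25025=30107  T[23][22]=22·1+231=253  T[23][23]=22·0+1=1
row 24: T[24][21]=23·30107+2240315=2932776  T[24][22]=23·253+30107=35926  T[24][23]=23·1+253=276
row 25: T[25][22]=24·35926+2932776=3795000  T[25][23]=24·276+35926=42550
row 26: T[26][23]=25·42550+3795000=4858750
Read c(26,23) = 4858750.

4858750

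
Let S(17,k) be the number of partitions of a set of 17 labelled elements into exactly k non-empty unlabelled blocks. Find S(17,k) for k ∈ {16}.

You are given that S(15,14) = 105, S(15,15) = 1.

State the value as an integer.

r16: T_16,15=15×1+105=120; T_16,16=16×0+1=1
r17: T_17,16=16×1+120=136
Read S(17,16) = 136.

136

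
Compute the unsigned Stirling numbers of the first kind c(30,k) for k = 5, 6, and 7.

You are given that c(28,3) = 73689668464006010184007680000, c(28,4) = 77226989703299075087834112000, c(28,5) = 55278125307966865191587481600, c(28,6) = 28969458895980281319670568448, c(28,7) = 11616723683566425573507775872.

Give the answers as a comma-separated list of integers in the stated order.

row 29: T[29][4]=28·77226989703299075087834112000+73689668464006010184007680000=2236045380156380112643362816000  T[29][5]=28·55278125307966865191587481600+77226989703299075087834112000=1625014498326371300452283596800  T[29][6]=28·28969458895980281319670568448+55278125307966865191587481600=866422974395414742142363398144  T[29][7]=28·11616723683566425573507775872+28969458895980281319670568448=354237722035840197377888292864
row 30: T[30][5]=29·1625014498326371300452283596800+2236045380156380112643362816000=49361465831621147825759587123200  T[30][6]=29·866422974395414742142363398144+1625014498326371300452283596800=26751280755793398822580822142976  T[30][7]=29·354237722035840197377888292864+866422974395414742142363398144=11139316913434780466101123891200
Read c(30,5) = 49361465831621147825759587123200, c(30,6) = 26751280755793398822580822142976, c(30,7) = 11139316913434780466101123891200.

49361465831621147825759587123200, 26751280755793398822580822142976, 11139316913434780466101123891200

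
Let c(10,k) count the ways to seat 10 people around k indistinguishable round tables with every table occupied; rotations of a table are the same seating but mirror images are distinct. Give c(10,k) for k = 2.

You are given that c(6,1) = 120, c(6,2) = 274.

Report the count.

[7] T[7,1]:6*120+0=720 · T[7,2]:6*274+120=1764
[8] T[8,1]:7*720+0=5040 · T[8,2]:7*1764+720=13068
[9] T[9,1]:8*5040+0=40320 · T[9,2]:8*13068+5040=109584
[10] T[10,2]:9*109584+40320=1026576
Read c(10,2) = 1026576.

1026576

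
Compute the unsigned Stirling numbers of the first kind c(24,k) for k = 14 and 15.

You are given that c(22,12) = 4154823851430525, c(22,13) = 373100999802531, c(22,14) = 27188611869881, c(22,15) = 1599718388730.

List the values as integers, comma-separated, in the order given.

[23] T[23,13]:22*373100999802531+4154823851430525=12363045847086207 · T[23,14]:22*27188611869881+373100999802531=971250460939913 · T[23,15]:22*1599718388730+27188611869881=62382416421941
[24] T[24,14]:23*971250460939913+12363045847086207=34701806448704206 · T[24,15]:23*62382416421941+971250460939913=2406046038644556
Read c(24,14) = 34701806448704206, c(24,15) = 2406046038644556.

34701806448704206, 2406046038644556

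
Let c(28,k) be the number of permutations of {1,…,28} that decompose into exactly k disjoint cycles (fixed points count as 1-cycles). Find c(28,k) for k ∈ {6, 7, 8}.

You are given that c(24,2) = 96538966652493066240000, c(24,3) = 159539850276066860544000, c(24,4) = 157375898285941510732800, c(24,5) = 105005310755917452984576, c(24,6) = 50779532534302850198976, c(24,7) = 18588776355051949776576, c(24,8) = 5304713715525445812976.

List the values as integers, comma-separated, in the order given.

28969458895980281319670568448, 11616723683566425573507775872, 3673742549077683082376236224

[25] T[25,3]:24*159539850276066860544000+96538966652493066240000=3925495373278097719296000 · T[25,4]:24*157375898285941510732800+159539850276066860544000=3936561409138663118131200 · T[25,5]:24*105005310755917452984576+157375898285941510732800=2677503356427960382362624 · T[25,6]:24*50779532534302850198976+105005310755917452984576=1323714091579185857760000 · T[25,7]:24*18588776355051949776576+50779532534302850198976=496910165055549644836800 · T[25,8]:24*5304713715525445812976+18588776355051949776576=145901905527662649288000
[26] T[26,4]:25*3936561409138663118131200+3925495373278097719296000=102339530601744675672576000 · T[26,5]:25*2677503356427960382362624+3936561409138663118131200=70874145319837672677196800 · T[26,6]:25*1323714091579185857760000+2677503356427960382362624=35770355645907606826362624 · T[26,7]:25*496910165055549644836800+1323714091579185857760000=13746468217967926978680000 · T[26,8]:25*145901905527662649288000+496910165055549644836800=4144457803247115877036800
[27] T[27,5]:26*70874145319837672677196800+102339530601744675672576000=1945067308917524165279692800 · T[27,6]:26*35770355645907606826362624+70874145319837672677196800=1000903392113435450162625024 · T[27,7]:26*13746468217967926978680000+35770355645907606826362624=393178529313073708272042624 · T[27,8]:26*4144457803247115877036800+13746468217967926978680000=121502371102392939781636800
[28] T[28,6]:27*1000903392113435450162625024+1945067308917524165279692800=28969458895980281319670568448 · T[28,7]:27*393178529313073708272042624+1000903392113435450162625024=11616723683566425573507775872 · T[28,8]:27*121502371102392939781636800+393178529313073708272042624=3673742549077683082376236224
Read c(28,6) = 28969458895980281319670568448, c(28,7) = 11616723683566425573507775872, c(28,8) = 3673742549077683082376236224.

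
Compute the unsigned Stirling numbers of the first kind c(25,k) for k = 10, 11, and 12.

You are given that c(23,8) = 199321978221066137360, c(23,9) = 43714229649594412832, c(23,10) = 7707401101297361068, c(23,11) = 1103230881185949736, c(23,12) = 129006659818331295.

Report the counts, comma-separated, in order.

i=24: T(24,9)=199321978221066137360+23·43714229649594412832=1204749260161737632496 | T(24,10)=43714229649594412832+23·7707401101297361068=220984454979433717396 | T(24,11)=7707401101297361068+23·1103230881185949736=33081711368574204996 | T(24,12)=1103230881185949736+23·129006659818331295=4070384057007569521
i=25: T(25,10)=1204749260161737632496+24·220984454979433717396=6508376179668146850000 | T(25,11)=220984454979433717396+24·33081711368574204996=1014945527825214637300 | T(25,12)=33081711368574204996+24·4070384057007569521=130770928736755873500
Read c(25,10) = 6508376179668146850000, c(25,11) = 1014945527825214637300, c(25,12) = 130770928736755873500.

6508376179668146850000, 1014945527825214637300, 130770928736755873500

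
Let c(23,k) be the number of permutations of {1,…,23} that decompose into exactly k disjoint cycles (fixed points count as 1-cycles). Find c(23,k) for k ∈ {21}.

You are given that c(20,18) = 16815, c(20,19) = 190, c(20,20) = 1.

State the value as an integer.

30107

[21] T[21,19]:20*190+16815=20615 · T[21,20]:20*1+190=210 · T[21,21]:20*0+1=1
[22] T[22,20]:21*210+20615=25025 · T[22,21]:21*1+210=231
[23] T[23,21]:22*231+25025=30107
Read c(23,21) = 30107.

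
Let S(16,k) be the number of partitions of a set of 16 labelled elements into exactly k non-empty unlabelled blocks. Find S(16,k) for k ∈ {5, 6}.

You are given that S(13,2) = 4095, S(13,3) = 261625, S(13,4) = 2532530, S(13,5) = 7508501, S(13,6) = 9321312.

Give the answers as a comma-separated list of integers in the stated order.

1096190550, 2734926558

@14  (14,3):261625·3+4095→788970, (14,4):2532530·4+261625→10391745, (14,5):7508501·5+2532530→40075035, (14,6):9321312·6+7508501→63436373
@15  (15,4):10391745·4+788970→42355950, (15,5):40075035·5+10391745→210766920, (15,6):63436373·6+40075035→420693273
@16  (16,5):210766920·5+42355950→1096190550, (16,6):420693273·6+210766920→2734926558
Read S(16,5) = 1096190550, S(16,6) = 2734926558.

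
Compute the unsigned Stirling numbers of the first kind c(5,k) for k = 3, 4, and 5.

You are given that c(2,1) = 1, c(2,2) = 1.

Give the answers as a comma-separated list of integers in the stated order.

r3: T_3,1=2×1+0=2; T_3,2=2×1+1=3; T_3,3=2×0+1=1
r4: T_4,2=3×3+2=11; T_4,3=3×1+3=6; T_4,4=3×0+1=1
r5: T_5,3=4×6+11=35; T_5,4=4×1+6=10; T_5,5=4×0+1=1
Read c(5,3) = 35, c(5,4) = 10, c(5,5) = 1.

35, 10, 1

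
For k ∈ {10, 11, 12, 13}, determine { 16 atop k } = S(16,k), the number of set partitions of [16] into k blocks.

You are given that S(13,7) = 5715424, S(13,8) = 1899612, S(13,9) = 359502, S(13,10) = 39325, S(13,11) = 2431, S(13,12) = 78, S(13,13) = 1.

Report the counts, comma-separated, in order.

r14: T_14,8=8×1899612+5715424=20912320; T_14,9=9×359502+1899612=5135130; T_14,10=10×39325+359502=752752; T_14,11=11×2431+39325=66066; T_14,12=12×78+2431=3367; T_14,13=13×1+78=91
r15: T_15,9=9×5135130+20912320=67128490; T_15,10=10×752752+5135130=12662650; T_15,11=11×66066+752752=1479478; T_15,12=12×3367+66066=106470; T_15,13=13×91+3367=4550
r16: T_16,10=10×12662650+67128490=193754990; T_16,11=11×1479478+12662650=28936908; T_16,12=12×106470+1479478=2757118; T_16,13=13×4550+106470=165620
Read S(16,10) = 193754990, S(16,11) = 28936908, S(16,12) = 2757118, S(16,13) = 165620.

193754990, 28936908, 2757118, 165620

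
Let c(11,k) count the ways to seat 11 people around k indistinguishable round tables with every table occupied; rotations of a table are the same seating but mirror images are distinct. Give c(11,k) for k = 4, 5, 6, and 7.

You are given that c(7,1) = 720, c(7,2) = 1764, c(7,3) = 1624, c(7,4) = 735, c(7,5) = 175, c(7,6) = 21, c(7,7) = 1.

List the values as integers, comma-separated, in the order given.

@8  (8,1):720·7+0→5040, (8,2):1764·7+720→13068, (8,3):1624·7+1764→13132, (8,4):735·7+1624→6769, (8,5):175·7+735→1960, (8,6):21·7+175→322, (8,7):1·7+21→28
@9  (9,2):13068·8+5040→109584, (9,3):13132·8+13068→118124, (9,4):6769·8+13132→67284, (9,5):1960·8+6769→22449, (9,6):322·8+1960→4536, (9,7):28·8+322→546
@10  (10,3):118124·9+109584→1172700, (10,4):67284·9+118124→723680, (10,5):22449·9+67284→269325, (10,6):4536·9+22449→63273, (10,7):546·9+4536→9450
@11  (11,4):723680·10+1172700→8409500, (11,5):269325·10+723680→3416930, (11,6):63273·10+269325→902055, (11,7):9450·10+63273→157773
Read c(11,4) = 8409500, c(11,5) = 3416930, c(11,6) = 902055, c(11,7) = 157773.

8409500, 3416930, 902055, 157773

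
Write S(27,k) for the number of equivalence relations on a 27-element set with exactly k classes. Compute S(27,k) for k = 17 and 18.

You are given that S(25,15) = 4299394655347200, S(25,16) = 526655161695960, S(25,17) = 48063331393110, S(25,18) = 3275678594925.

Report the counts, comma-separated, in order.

i=26: T(26,16)=4299394655347200+16·526655161695960=12725877242482560 | T(26,17)=526655161695960+17·48063331393110=1343731795378830 | T(26,18)=48063331393110+18·3275678594925=107025546101760
i=27: T(27,17)=12725877242482560+17·1343731795378830=35569317763922670 | T(27,18)=1343731795378830+18·107025546101760=3270191625210510
Read S(27,17) = 35569317763922670, S(27,18) = 3270191625210510.

35569317763922670, 3270191625210510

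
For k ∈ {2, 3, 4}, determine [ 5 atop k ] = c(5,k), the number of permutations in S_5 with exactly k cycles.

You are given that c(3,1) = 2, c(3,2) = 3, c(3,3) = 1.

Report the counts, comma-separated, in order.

i=4: T(4,1)=0+3·2=6 | T(4,2)=2+3·3=11 | T(4,3)=3+3·1=6 | T(4,4)=1+3·0=1
i=5: T(5,2)=6+4·11=50 | T(5,3)=11+4·6=35 | T(5,4)=6+4·1=10
Read c(5,2) = 50, c(5,3) = 35, c(5,4) = 10.

50, 35, 10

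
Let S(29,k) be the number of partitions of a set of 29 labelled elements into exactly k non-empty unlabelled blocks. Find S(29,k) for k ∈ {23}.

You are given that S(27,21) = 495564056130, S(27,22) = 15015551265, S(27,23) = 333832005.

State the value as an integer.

row 28: T[28][22]=22·15015551265+495564056130=825906183960  T[28][23]=23·333832005+15015551265=22693687380
row 29: T[29][23]=23·22693687380+825906183960=1347860993700
Read S(29,23) = 1347860993700.

1347860993700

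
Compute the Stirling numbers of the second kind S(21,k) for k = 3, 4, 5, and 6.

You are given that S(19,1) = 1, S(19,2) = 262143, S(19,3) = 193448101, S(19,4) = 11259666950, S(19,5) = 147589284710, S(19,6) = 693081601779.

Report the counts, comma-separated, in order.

@20  (20,2):262143·2+1→524287, (20,3):193448101·3+262143→580606446, (20,4):11259666950·4+193448101→45232115901, (20,5):147589284710·5+11259666950→749206090500, (20,6):693081601779·6+147589284710→4306078895384
@21  (21,3):580606446·3+524287→1742343625, (21,4):45232115901·4+580606446→181509070050, (21,5):749206090500·5+45232115901→3791262568401, (21,6):4306078895384·6+749206090500→26585679462804
Read S(21,3) = 1742343625, S(21,4) = 181509070050, S(21,5) = 3791262568401, S(21,6) = 26585679462804.

1742343625, 181509070050, 3791262568401, 26585679462804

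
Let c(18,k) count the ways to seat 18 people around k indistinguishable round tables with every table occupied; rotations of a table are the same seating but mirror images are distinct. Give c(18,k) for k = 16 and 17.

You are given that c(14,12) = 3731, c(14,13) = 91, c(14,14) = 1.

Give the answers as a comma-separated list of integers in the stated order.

row 15: T[15][13]=14·91+3731=5005  T[15][14]=14·1+91=105  T[15][15]=14·0+1=1
row 16: T[16][14]=15·105+5005=6580  T[16][15]=15·1+105=120  T[16][16]=15·0+1=1
row 17: T[17][15]=16·120+6580=8500  T[17][16]=16·1+120=136  T[17][17]=16·0+1=1
row 18: T[18][16]=17·136+8500=10812  T[18][17]=17·1+136=153
Read c(18,16) = 10812, c(18,17) = 153.

10812, 153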